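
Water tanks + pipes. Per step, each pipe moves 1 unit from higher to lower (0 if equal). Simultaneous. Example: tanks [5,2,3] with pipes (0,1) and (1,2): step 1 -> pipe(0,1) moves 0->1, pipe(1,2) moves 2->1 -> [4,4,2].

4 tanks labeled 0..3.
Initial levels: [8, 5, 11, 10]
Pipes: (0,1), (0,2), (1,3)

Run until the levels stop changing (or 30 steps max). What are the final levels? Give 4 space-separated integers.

Step 1: flows [0->1,2->0,3->1] -> levels [8 7 10 9]
Step 2: flows [0->1,2->0,3->1] -> levels [8 9 9 8]
Step 3: flows [1->0,2->0,1->3] -> levels [10 7 8 9]
Step 4: flows [0->1,0->2,3->1] -> levels [8 9 9 8]
  -> period-2 cycle: step 4 state = step 2 state; never stabilizes
  -> state at step 30: (30-2) mod 2 = 0, same as step 2 -> [8 9 9 8]

Answer: 8 9 9 8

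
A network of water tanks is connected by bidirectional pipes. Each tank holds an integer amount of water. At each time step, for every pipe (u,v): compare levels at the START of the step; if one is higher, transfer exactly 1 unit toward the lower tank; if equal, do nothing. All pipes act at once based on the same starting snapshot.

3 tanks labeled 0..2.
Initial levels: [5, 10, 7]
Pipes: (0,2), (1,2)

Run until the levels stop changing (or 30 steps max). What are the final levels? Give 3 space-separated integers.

Step 1: flows [2->0,1->2] -> levels [6 9 7]
Step 2: flows [2->0,1->2] -> levels [7 8 7]
Step 3: flows [0=2,1->2] -> levels [7 7 8]
Step 4: flows [2->0,2->1] -> levels [8 8 6]
Step 5: flows [0->2,1->2] -> levels [7 7 8]
  -> period-2 cycle: step 5 state = step 3 state; never stabilizes
  -> state at step 30: (30-3) mod 2 = 1, same as step 4 -> [8 8 6]

Answer: 8 8 6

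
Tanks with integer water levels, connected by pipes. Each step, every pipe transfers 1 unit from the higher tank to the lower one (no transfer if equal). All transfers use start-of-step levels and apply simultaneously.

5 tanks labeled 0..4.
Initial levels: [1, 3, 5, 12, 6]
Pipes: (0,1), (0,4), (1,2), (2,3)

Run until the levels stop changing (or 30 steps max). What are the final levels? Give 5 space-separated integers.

Answer: 6 4 7 6 4

Derivation:
Step 1: flows [1->0,4->0,2->1,3->2] -> levels [3 3 5 11 5]
Step 2: flows [0=1,4->0,2->1,3->2] -> levels [4 4 5 10 4]
Step 3: flows [0=1,0=4,2->1,3->2] -> levels [4 5 5 9 4]
Step 4: flows [1->0,0=4,1=2,3->2] -> levels [5 4 6 8 4]
Step 5: flows [0->1,0->4,2->1,3->2] -> levels [3 6 6 7 5]
Step 6: flows [1->0,4->0,1=2,3->2] -> levels [5 5 7 6 4]
Step 7: flows [0=1,0->4,2->1,2->3] -> levels [4 6 5 7 5]
Step 8: flows [1->0,4->0,1->2,3->2] -> levels [6 4 7 6 4]
Step 9: flows [0->1,0->4,2->1,2->3] -> levels [4 6 5 7 5]
  -> period-2 cycle: step 9 state = step 7 state; never stabilizes
  -> state at step 30: (30-7) mod 2 = 1, same as step 8 -> [6 4 7 6 4]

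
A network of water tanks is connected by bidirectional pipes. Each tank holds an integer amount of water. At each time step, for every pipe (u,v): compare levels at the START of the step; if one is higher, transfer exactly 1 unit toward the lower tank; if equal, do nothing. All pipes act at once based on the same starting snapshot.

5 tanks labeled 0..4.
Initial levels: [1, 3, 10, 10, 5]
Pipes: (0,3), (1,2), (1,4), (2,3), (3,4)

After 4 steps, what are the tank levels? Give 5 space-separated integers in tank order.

Step 1: flows [3->0,2->1,4->1,2=3,3->4] -> levels [2 5 9 8 5]
Step 2: flows [3->0,2->1,1=4,2->3,3->4] -> levels [3 6 7 7 6]
Step 3: flows [3->0,2->1,1=4,2=3,3->4] -> levels [4 7 6 5 7]
Step 4: flows [3->0,1->2,1=4,2->3,4->3] -> levels [5 6 6 6 6]

Answer: 5 6 6 6 6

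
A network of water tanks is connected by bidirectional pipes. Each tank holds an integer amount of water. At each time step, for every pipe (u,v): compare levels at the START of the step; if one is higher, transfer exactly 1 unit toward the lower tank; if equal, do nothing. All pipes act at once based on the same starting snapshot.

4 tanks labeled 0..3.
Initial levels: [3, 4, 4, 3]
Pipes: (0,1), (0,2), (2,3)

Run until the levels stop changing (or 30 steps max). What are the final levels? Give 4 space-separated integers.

Answer: 3 4 4 3

Derivation:
Step 1: flows [1->0,2->0,2->3] -> levels [5 3 2 4]
Step 2: flows [0->1,0->2,3->2] -> levels [3 4 4 3]
  -> period-2 cycle: step 2 state = step 0 state; never stabilizes
  -> state at step 30: (30-0) mod 2 = 0, same as step 0 -> [3 4 4 3]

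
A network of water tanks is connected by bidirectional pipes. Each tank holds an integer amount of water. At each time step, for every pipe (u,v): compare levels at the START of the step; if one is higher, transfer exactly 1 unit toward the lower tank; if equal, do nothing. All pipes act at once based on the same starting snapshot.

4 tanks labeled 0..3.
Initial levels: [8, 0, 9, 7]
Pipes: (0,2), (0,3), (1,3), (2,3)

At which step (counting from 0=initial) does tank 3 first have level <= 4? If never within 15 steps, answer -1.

Answer: 6

Derivation:
Step 1: flows [2->0,0->3,3->1,2->3] -> levels [8 1 7 8]
Step 2: flows [0->2,0=3,3->1,3->2] -> levels [7 2 9 6]
Step 3: flows [2->0,0->3,3->1,2->3] -> levels [7 3 7 7]
Step 4: flows [0=2,0=3,3->1,2=3] -> levels [7 4 7 6]
Step 5: flows [0=2,0->3,3->1,2->3] -> levels [6 5 6 7]
Step 6: flows [0=2,3->0,3->1,3->2] -> levels [7 6 7 4]
Tank 3 first reaches <=4 at step 6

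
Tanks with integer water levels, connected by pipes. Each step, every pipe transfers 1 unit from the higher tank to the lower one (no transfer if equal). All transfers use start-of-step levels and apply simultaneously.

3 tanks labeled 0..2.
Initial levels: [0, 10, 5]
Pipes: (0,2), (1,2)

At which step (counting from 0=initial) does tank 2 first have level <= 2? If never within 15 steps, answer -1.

Step 1: flows [2->0,1->2] -> levels [1 9 5]
Step 2: flows [2->0,1->2] -> levels [2 8 5]
Step 3: flows [2->0,1->2] -> levels [3 7 5]
Step 4: flows [2->0,1->2] -> levels [4 6 5]
Step 5: flows [2->0,1->2] -> levels [5 5 5]
Step 6: flows [0=2,1=2] -> levels [5 5 5]
  -> stable; tank 2 stays at 5 > 2
Tank 2 never reaches <=2 within 15 steps

Answer: -1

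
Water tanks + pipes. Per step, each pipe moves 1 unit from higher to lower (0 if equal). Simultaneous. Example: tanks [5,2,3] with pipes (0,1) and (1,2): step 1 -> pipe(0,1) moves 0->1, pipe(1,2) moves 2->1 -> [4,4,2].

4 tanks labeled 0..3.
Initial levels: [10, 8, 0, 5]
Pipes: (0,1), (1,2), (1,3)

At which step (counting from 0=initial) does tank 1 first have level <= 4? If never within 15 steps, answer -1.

Step 1: flows [0->1,1->2,1->3] -> levels [9 7 1 6]
Step 2: flows [0->1,1->2,1->3] -> levels [8 6 2 7]
Step 3: flows [0->1,1->2,3->1] -> levels [7 7 3 6]
Step 4: flows [0=1,1->2,1->3] -> levels [7 5 4 7]
Step 5: flows [0->1,1->2,3->1] -> levels [6 6 5 6]
Step 6: flows [0=1,1->2,1=3] -> levels [6 5 6 6]
Step 7: flows [0->1,2->1,3->1] -> levels [5 8 5 5]
Step 8: flows [1->0,1->2,1->3] -> levels [6 5 6 6]
  -> period-2 cycle (repeats step 6); tank 1 never drops to <=4
Tank 1 never reaches <=4 within 15 steps

Answer: -1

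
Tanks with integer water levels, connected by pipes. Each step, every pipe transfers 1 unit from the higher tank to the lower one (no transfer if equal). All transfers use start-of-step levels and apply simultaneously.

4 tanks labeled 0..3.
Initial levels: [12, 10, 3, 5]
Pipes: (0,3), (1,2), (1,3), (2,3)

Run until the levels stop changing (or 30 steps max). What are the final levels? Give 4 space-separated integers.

Answer: 7 7 7 9

Derivation:
Step 1: flows [0->3,1->2,1->3,3->2] -> levels [11 8 5 6]
Step 2: flows [0->3,1->2,1->3,3->2] -> levels [10 6 7 7]
Step 3: flows [0->3,2->1,3->1,2=3] -> levels [9 8 6 7]
Step 4: flows [0->3,1->2,1->3,3->2] -> levels [8 6 8 8]
Step 5: flows [0=3,2->1,3->1,2=3] -> levels [8 8 7 7]
Step 6: flows [0->3,1->2,1->3,2=3] -> levels [7 6 8 9]
Step 7: flows [3->0,2->1,3->1,3->2] -> levels [8 8 8 6]
Step 8: flows [0->3,1=2,1->3,2->3] -> levels [7 7 7 9]
Step 9: flows [3->0,1=2,3->1,3->2] -> levels [8 8 8 6]
  -> period-2 cycle: step 9 state = step 7 state; never stabilizes
  -> state at step 30: (30-7) mod 2 = 1, same as step 8 -> [7 7 7 9]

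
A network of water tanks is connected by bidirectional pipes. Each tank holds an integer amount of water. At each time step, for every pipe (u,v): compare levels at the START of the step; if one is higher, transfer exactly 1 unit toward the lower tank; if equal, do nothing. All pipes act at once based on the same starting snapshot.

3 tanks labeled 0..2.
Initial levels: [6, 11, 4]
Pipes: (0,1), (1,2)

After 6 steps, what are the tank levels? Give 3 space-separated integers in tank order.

Answer: 7 7 7

Derivation:
Step 1: flows [1->0,1->2] -> levels [7 9 5]
Step 2: flows [1->0,1->2] -> levels [8 7 6]
Step 3: flows [0->1,1->2] -> levels [7 7 7]
Step 4: flows [0=1,1=2] -> levels [7 7 7]
  -> stable; steps 5..6 unchanged -> [7 7 7]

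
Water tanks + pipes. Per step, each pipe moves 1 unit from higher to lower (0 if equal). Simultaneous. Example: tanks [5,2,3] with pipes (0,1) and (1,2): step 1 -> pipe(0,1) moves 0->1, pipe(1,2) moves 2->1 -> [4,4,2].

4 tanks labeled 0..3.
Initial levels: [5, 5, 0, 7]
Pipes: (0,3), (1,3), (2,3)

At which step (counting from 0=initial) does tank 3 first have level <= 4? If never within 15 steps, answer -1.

Answer: 1

Derivation:
Step 1: flows [3->0,3->1,3->2] -> levels [6 6 1 4]
Tank 3 first reaches <=4 at step 1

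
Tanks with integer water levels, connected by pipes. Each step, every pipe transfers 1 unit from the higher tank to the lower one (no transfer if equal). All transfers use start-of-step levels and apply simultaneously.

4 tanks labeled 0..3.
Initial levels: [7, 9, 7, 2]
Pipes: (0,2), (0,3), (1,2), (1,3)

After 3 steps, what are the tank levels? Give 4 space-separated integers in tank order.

Answer: 6 5 7 7

Derivation:
Step 1: flows [0=2,0->3,1->2,1->3] -> levels [6 7 8 4]
Step 2: flows [2->0,0->3,2->1,1->3] -> levels [6 7 6 6]
Step 3: flows [0=2,0=3,1->2,1->3] -> levels [6 5 7 7]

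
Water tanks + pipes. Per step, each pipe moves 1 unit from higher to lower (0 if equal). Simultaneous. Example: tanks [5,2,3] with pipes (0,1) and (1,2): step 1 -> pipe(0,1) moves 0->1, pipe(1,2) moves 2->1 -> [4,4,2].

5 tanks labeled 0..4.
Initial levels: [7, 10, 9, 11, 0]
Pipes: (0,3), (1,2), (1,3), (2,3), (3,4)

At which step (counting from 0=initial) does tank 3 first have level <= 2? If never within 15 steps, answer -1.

Answer: -1

Derivation:
Step 1: flows [3->0,1->2,3->1,3->2,3->4] -> levels [8 10 11 7 1]
Step 2: flows [0->3,2->1,1->3,2->3,3->4] -> levels [7 10 9 9 2]
Step 3: flows [3->0,1->2,1->3,2=3,3->4] -> levels [8 8 10 8 3]
Step 4: flows [0=3,2->1,1=3,2->3,3->4] -> levels [8 9 8 8 4]
Step 5: flows [0=3,1->2,1->3,2=3,3->4] -> levels [8 7 9 8 5]
Step 6: flows [0=3,2->1,3->1,2->3,3->4] -> levels [8 9 7 7 6]
Step 7: flows [0->3,1->2,1->3,2=3,3->4] -> levels [7 7 8 8 7]
Step 8: flows [3->0,2->1,3->1,2=3,3->4] -> levels [8 9 7 5 8]
Step 9: flows [0->3,1->2,1->3,2->3,4->3] -> levels [7 7 7 9 7]
Step 10: flows [3->0,1=2,3->1,3->2,3->4] -> levels [8 8 8 5 8]
Step 11: flows [0->3,1=2,1->3,2->3,4->3] -> levels [7 7 7 9 7]
  -> period-2 cycle (repeats step 9); tank 3 never drops to <=2
Tank 3 never reaches <=2 within 15 steps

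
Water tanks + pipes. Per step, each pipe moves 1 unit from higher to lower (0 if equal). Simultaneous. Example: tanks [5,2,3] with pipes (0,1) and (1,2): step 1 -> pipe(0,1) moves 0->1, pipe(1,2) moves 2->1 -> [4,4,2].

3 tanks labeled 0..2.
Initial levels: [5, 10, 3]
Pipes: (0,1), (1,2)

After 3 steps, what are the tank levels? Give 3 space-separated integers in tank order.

Step 1: flows [1->0,1->2] -> levels [6 8 4]
Step 2: flows [1->0,1->2] -> levels [7 6 5]
Step 3: flows [0->1,1->2] -> levels [6 6 6]

Answer: 6 6 6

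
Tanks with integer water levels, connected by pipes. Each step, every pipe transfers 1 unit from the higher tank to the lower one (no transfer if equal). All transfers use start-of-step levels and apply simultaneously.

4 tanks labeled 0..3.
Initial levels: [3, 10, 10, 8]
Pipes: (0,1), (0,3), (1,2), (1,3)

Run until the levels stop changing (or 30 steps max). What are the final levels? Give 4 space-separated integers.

Answer: 7 10 7 7

Derivation:
Step 1: flows [1->0,3->0,1=2,1->3] -> levels [5 8 10 8]
Step 2: flows [1->0,3->0,2->1,1=3] -> levels [7 8 9 7]
Step 3: flows [1->0,0=3,2->1,1->3] -> levels [8 7 8 8]
Step 4: flows [0->1,0=3,2->1,3->1] -> levels [7 10 7 7]
Step 5: flows [1->0,0=3,1->2,1->3] -> levels [8 7 8 8]
  -> period-2 cycle: step 5 state = step 3 state; never stabilizes
  -> state at step 30: (30-3) mod 2 = 1, same as step 4 -> [7 10 7 7]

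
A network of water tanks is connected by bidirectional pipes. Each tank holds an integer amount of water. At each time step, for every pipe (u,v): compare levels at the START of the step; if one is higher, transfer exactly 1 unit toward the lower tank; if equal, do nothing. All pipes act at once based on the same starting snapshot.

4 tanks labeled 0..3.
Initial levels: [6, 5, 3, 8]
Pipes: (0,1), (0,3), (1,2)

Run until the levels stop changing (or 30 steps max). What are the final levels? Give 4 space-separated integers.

Answer: 7 4 6 5

Derivation:
Step 1: flows [0->1,3->0,1->2] -> levels [6 5 4 7]
Step 2: flows [0->1,3->0,1->2] -> levels [6 5 5 6]
Step 3: flows [0->1,0=3,1=2] -> levels [5 6 5 6]
Step 4: flows [1->0,3->0,1->2] -> levels [7 4 6 5]
Step 5: flows [0->1,0->3,2->1] -> levels [5 6 5 6]
  -> period-2 cycle: step 5 state = step 3 state; never stabilizes
  -> state at step 30: (30-3) mod 2 = 1, same as step 4 -> [7 4 6 5]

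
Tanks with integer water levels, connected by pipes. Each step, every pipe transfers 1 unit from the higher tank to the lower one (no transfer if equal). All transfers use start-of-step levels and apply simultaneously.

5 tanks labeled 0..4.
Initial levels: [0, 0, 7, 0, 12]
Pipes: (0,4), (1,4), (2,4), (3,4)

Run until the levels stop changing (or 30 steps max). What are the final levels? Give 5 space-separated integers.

Step 1: flows [4->0,4->1,4->2,4->3] -> levels [1 1 8 1 8]
Step 2: flows [4->0,4->1,2=4,4->3] -> levels [2 2 8 2 5]
Step 3: flows [4->0,4->1,2->4,4->3] -> levels [3 3 7 3 3]
Step 4: flows [0=4,1=4,2->4,3=4] -> levels [3 3 6 3 4]
Step 5: flows [4->0,4->1,2->4,4->3] -> levels [4 4 5 4 2]
Step 6: flows [0->4,1->4,2->4,3->4] -> levels [3 3 4 3 6]
Step 7: flows [4->0,4->1,4->2,4->3] -> levels [4 4 5 4 2]
  -> period-2 cycle: step 7 state = step 5 state; never stabilizes
  -> state at step 30: (30-5) mod 2 = 1, same as step 6 -> [3 3 4 3 6]

Answer: 3 3 4 3 6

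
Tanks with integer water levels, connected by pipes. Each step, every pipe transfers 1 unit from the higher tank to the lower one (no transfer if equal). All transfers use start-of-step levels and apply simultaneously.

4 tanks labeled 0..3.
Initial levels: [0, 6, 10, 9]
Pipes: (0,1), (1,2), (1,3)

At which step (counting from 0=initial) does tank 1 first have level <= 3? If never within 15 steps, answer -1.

Answer: -1

Derivation:
Step 1: flows [1->0,2->1,3->1] -> levels [1 7 9 8]
Step 2: flows [1->0,2->1,3->1] -> levels [2 8 8 7]
Step 3: flows [1->0,1=2,1->3] -> levels [3 6 8 8]
Step 4: flows [1->0,2->1,3->1] -> levels [4 7 7 7]
Step 5: flows [1->0,1=2,1=3] -> levels [5 6 7 7]
Step 6: flows [1->0,2->1,3->1] -> levels [6 7 6 6]
Step 7: flows [1->0,1->2,1->3] -> levels [7 4 7 7]
Step 8: flows [0->1,2->1,3->1] -> levels [6 7 6 6]
  -> period-2 cycle (repeats step 6); tank 1 never drops to <=3
Tank 1 never reaches <=3 within 15 steps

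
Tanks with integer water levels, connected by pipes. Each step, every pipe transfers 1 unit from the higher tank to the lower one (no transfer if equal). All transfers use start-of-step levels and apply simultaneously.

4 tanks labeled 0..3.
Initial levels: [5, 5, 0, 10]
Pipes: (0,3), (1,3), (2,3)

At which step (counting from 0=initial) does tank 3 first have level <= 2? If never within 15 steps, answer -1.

Step 1: flows [3->0,3->1,3->2] -> levels [6 6 1 7]
Step 2: flows [3->0,3->1,3->2] -> levels [7 7 2 4]
Step 3: flows [0->3,1->3,3->2] -> levels [6 6 3 5]
Step 4: flows [0->3,1->3,3->2] -> levels [5 5 4 6]
Step 5: flows [3->0,3->1,3->2] -> levels [6 6 5 3]
Step 6: flows [0->3,1->3,2->3] -> levels [5 5 4 6]
  -> period-2 cycle (repeats step 4); tank 3 never drops to <=2
Tank 3 never reaches <=2 within 15 steps

Answer: -1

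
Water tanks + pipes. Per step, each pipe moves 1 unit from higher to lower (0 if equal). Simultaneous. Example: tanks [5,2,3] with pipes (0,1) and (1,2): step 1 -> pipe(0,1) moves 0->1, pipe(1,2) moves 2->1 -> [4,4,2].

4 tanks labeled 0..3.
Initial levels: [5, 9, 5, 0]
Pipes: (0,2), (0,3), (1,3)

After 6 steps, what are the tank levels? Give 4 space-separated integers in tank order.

Step 1: flows [0=2,0->3,1->3] -> levels [4 8 5 2]
Step 2: flows [2->0,0->3,1->3] -> levels [4 7 4 4]
Step 3: flows [0=2,0=3,1->3] -> levels [4 6 4 5]
Step 4: flows [0=2,3->0,1->3] -> levels [5 5 4 5]
Step 5: flows [0->2,0=3,1=3] -> levels [4 5 5 5]
Step 6: flows [2->0,3->0,1=3] -> levels [6 5 4 4]

Answer: 6 5 4 4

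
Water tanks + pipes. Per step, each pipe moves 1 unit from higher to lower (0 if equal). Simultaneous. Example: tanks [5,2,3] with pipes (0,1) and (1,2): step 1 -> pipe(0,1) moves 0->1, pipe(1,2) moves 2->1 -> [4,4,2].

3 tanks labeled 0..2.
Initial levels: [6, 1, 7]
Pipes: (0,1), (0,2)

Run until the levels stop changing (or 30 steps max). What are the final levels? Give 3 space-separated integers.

Answer: 4 5 5

Derivation:
Step 1: flows [0->1,2->0] -> levels [6 2 6]
Step 2: flows [0->1,0=2] -> levels [5 3 6]
Step 3: flows [0->1,2->0] -> levels [5 4 5]
Step 4: flows [0->1,0=2] -> levels [4 5 5]
Step 5: flows [1->0,2->0] -> levels [6 4 4]
Step 6: flows [0->1,0->2] -> levels [4 5 5]
  -> period-2 cycle: step 6 state = step 4 state; never stabilizes
  -> state at step 30: (30-4) mod 2 = 0, same as step 4 -> [4 5 5]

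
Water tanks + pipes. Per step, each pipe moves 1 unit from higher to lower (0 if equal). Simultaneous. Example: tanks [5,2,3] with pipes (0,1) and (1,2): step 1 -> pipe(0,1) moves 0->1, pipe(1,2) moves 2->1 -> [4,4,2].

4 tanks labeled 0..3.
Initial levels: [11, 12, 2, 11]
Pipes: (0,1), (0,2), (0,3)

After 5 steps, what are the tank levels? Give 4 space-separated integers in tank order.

Answer: 9 10 7 10

Derivation:
Step 1: flows [1->0,0->2,0=3] -> levels [11 11 3 11]
Step 2: flows [0=1,0->2,0=3] -> levels [10 11 4 11]
Step 3: flows [1->0,0->2,3->0] -> levels [11 10 5 10]
Step 4: flows [0->1,0->2,0->3] -> levels [8 11 6 11]
Step 5: flows [1->0,0->2,3->0] -> levels [9 10 7 10]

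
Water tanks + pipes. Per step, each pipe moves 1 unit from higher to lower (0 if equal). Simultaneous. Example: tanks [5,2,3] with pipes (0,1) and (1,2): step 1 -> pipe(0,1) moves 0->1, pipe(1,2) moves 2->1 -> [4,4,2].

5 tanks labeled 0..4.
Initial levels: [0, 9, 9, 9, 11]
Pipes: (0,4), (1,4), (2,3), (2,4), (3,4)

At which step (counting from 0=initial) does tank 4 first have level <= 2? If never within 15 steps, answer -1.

Answer: -1

Derivation:
Step 1: flows [4->0,4->1,2=3,4->2,4->3] -> levels [1 10 10 10 7]
Step 2: flows [4->0,1->4,2=3,2->4,3->4] -> levels [2 9 9 9 9]
Step 3: flows [4->0,1=4,2=3,2=4,3=4] -> levels [3 9 9 9 8]
Step 4: flows [4->0,1->4,2=3,2->4,3->4] -> levels [4 8 8 8 10]
Step 5: flows [4->0,4->1,2=3,4->2,4->3] -> levels [5 9 9 9 6]
Step 6: flows [4->0,1->4,2=3,2->4,3->4] -> levels [6 8 8 8 8]
Step 7: flows [4->0,1=4,2=3,2=4,3=4] -> levels [7 8 8 8 7]
Step 8: flows [0=4,1->4,2=3,2->4,3->4] -> levels [7 7 7 7 10]
Step 9: flows [4->0,4->1,2=3,4->2,4->3] -> levels [8 8 8 8 6]
Step 10: flows [0->4,1->4,2=3,2->4,3->4] -> levels [7 7 7 7 10]
  -> period-2 cycle (repeats step 8); tank 4 never drops to <=2
Tank 4 never reaches <=2 within 15 steps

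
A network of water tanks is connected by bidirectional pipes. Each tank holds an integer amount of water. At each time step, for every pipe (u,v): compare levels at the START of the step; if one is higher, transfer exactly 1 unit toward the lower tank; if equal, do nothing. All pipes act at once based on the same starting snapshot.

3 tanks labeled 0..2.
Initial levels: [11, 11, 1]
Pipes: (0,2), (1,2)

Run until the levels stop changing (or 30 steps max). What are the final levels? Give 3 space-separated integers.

Answer: 7 7 9

Derivation:
Step 1: flows [0->2,1->2] -> levels [10 10 3]
Step 2: flows [0->2,1->2] -> levels [9 9 5]
Step 3: flows [0->2,1->2] -> levels [8 8 7]
Step 4: flows [0->2,1->2] -> levels [7 7 9]
Step 5: flows [2->0,2->1] -> levels [8 8 7]
  -> period-2 cycle: step 5 state = step 3 state; never stabilizes
  -> state at step 30: (30-3) mod 2 = 1, same as step 4 -> [7 7 9]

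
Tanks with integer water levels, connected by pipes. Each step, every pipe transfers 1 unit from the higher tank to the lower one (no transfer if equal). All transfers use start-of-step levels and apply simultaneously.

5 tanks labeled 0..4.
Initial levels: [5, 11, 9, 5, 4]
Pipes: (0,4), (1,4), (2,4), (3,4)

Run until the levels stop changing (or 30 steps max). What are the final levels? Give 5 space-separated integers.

Answer: 7 7 7 7 6

Derivation:
Step 1: flows [0->4,1->4,2->4,3->4] -> levels [4 10 8 4 8]
Step 2: flows [4->0,1->4,2=4,4->3] -> levels [5 9 8 5 7]
Step 3: flows [4->0,1->4,2->4,4->3] -> levels [6 8 7 6 7]
Step 4: flows [4->0,1->4,2=4,4->3] -> levels [7 7 7 7 6]
Step 5: flows [0->4,1->4,2->4,3->4] -> levels [6 6 6 6 10]
Step 6: flows [4->0,4->1,4->2,4->3] -> levels [7 7 7 7 6]
  -> period-2 cycle: step 6 state = step 4 state; never stabilizes
  -> state at step 30: (30-4) mod 2 = 0, same as step 4 -> [7 7 7 7 6]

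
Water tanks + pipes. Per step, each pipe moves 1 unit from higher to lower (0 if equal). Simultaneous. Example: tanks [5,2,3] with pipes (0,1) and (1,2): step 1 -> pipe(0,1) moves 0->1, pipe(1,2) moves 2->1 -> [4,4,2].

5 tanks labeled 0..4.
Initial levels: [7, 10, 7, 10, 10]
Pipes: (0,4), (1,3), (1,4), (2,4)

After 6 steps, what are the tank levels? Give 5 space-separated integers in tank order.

Answer: 8 8 8 10 10

Derivation:
Step 1: flows [4->0,1=3,1=4,4->2] -> levels [8 10 8 10 8]
Step 2: flows [0=4,1=3,1->4,2=4] -> levels [8 9 8 10 9]
Step 3: flows [4->0,3->1,1=4,4->2] -> levels [9 10 9 9 7]
Step 4: flows [0->4,1->3,1->4,2->4] -> levels [8 8 8 10 10]
Step 5: flows [4->0,3->1,4->1,4->2] -> levels [9 10 9 9 7]
  -> period-2 cycle: step 5 state = step 3 state
  -> state at step 6: (6-3) mod 2 = 1, same as step 4 -> [8 8 8 10 10]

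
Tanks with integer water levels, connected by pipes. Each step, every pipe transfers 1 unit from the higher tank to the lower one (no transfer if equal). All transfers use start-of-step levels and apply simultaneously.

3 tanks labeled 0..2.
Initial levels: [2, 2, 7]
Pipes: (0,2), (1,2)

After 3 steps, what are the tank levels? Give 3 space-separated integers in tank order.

Step 1: flows [2->0,2->1] -> levels [3 3 5]
Step 2: flows [2->0,2->1] -> levels [4 4 3]
Step 3: flows [0->2,1->2] -> levels [3 3 5]

Answer: 3 3 5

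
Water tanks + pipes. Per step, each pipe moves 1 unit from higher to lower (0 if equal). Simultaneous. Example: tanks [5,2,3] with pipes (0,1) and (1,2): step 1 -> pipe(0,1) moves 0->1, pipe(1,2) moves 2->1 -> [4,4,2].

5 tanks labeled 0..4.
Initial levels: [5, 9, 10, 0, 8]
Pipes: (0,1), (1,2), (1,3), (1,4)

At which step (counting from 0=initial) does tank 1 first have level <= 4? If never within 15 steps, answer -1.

Step 1: flows [1->0,2->1,1->3,1->4] -> levels [6 7 9 1 9]
Step 2: flows [1->0,2->1,1->3,4->1] -> levels [7 7 8 2 8]
Step 3: flows [0=1,2->1,1->3,4->1] -> levels [7 8 7 3 7]
Step 4: flows [1->0,1->2,1->3,1->4] -> levels [8 4 8 4 8]
Tank 1 first reaches <=4 at step 4

Answer: 4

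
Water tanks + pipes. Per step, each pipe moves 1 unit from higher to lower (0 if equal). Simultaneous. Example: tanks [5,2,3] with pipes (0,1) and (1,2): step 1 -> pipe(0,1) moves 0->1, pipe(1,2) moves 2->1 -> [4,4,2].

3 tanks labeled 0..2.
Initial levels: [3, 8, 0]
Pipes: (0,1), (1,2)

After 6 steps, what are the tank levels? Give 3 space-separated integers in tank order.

Answer: 4 3 4

Derivation:
Step 1: flows [1->0,1->2] -> levels [4 6 1]
Step 2: flows [1->0,1->2] -> levels [5 4 2]
Step 3: flows [0->1,1->2] -> levels [4 4 3]
Step 4: flows [0=1,1->2] -> levels [4 3 4]
Step 5: flows [0->1,2->1] -> levels [3 5 3]
Step 6: flows [1->0,1->2] -> levels [4 3 4]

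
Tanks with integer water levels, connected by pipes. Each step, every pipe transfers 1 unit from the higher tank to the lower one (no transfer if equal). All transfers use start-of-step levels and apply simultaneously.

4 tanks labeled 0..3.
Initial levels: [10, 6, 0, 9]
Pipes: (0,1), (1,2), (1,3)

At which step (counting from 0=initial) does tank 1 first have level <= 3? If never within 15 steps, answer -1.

Answer: -1

Derivation:
Step 1: flows [0->1,1->2,3->1] -> levels [9 7 1 8]
Step 2: flows [0->1,1->2,3->1] -> levels [8 8 2 7]
Step 3: flows [0=1,1->2,1->3] -> levels [8 6 3 8]
Step 4: flows [0->1,1->2,3->1] -> levels [7 7 4 7]
Step 5: flows [0=1,1->2,1=3] -> levels [7 6 5 7]
Step 6: flows [0->1,1->2,3->1] -> levels [6 7 6 6]
Step 7: flows [1->0,1->2,1->3] -> levels [7 4 7 7]
Step 8: flows [0->1,2->1,3->1] -> levels [6 7 6 6]
  -> period-2 cycle (repeats step 6); tank 1 never drops to <=3
Tank 1 never reaches <=3 within 15 steps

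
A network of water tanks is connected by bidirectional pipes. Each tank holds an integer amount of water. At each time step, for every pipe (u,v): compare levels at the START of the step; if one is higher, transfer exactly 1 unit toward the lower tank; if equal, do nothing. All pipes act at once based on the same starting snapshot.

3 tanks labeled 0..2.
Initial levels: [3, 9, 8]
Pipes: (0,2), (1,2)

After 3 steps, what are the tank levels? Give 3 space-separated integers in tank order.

Step 1: flows [2->0,1->2] -> levels [4 8 8]
Step 2: flows [2->0,1=2] -> levels [5 8 7]
Step 3: flows [2->0,1->2] -> levels [6 7 7]

Answer: 6 7 7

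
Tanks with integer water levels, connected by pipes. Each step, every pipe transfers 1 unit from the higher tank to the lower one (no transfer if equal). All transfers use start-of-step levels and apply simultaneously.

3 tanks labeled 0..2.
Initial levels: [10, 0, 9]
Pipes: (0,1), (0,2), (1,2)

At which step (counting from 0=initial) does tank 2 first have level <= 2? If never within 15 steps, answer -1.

Answer: -1

Derivation:
Step 1: flows [0->1,0->2,2->1] -> levels [8 2 9]
Step 2: flows [0->1,2->0,2->1] -> levels [8 4 7]
Step 3: flows [0->1,0->2,2->1] -> levels [6 6 7]
Step 4: flows [0=1,2->0,2->1] -> levels [7 7 5]
Step 5: flows [0=1,0->2,1->2] -> levels [6 6 7]
  -> period-2 cycle (repeats step 3); tank 2 never drops to <=2
Tank 2 never reaches <=2 within 15 steps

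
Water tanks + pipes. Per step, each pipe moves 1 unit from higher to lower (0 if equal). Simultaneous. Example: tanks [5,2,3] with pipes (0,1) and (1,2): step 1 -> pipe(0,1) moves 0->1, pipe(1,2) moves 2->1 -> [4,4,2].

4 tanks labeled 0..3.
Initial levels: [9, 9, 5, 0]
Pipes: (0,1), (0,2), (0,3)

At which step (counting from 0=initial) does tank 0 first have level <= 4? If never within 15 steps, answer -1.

Step 1: flows [0=1,0->2,0->3] -> levels [7 9 6 1]
Step 2: flows [1->0,0->2,0->3] -> levels [6 8 7 2]
Step 3: flows [1->0,2->0,0->3] -> levels [7 7 6 3]
Step 4: flows [0=1,0->2,0->3] -> levels [5 7 7 4]
Step 5: flows [1->0,2->0,0->3] -> levels [6 6 6 5]
Step 6: flows [0=1,0=2,0->3] -> levels [5 6 6 6]
Step 7: flows [1->0,2->0,3->0] -> levels [8 5 5 5]
Step 8: flows [0->1,0->2,0->3] -> levels [5 6 6 6]
  -> period-2 cycle (repeats step 6); tank 0 never drops to <=4
Tank 0 never reaches <=4 within 15 steps

Answer: -1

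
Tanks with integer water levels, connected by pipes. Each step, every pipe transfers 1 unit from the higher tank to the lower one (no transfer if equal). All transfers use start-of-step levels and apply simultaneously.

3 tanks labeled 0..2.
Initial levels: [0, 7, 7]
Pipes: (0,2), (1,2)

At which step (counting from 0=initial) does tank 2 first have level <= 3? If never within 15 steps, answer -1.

Answer: -1

Derivation:
Step 1: flows [2->0,1=2] -> levels [1 7 6]
Step 2: flows [2->0,1->2] -> levels [2 6 6]
Step 3: flows [2->0,1=2] -> levels [3 6 5]
Step 4: flows [2->0,1->2] -> levels [4 5 5]
Step 5: flows [2->0,1=2] -> levels [5 5 4]
Step 6: flows [0->2,1->2] -> levels [4 4 6]
Step 7: flows [2->0,2->1] -> levels [5 5 4]
  -> period-2 cycle (repeats step 5); tank 2 never drops to <=3
Tank 2 never reaches <=3 within 15 steps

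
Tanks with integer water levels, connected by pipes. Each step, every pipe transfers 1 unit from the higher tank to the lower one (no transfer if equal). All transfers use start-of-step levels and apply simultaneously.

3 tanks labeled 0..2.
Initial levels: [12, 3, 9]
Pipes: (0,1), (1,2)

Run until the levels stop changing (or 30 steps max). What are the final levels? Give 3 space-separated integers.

Answer: 8 8 8

Derivation:
Step 1: flows [0->1,2->1] -> levels [11 5 8]
Step 2: flows [0->1,2->1] -> levels [10 7 7]
Step 3: flows [0->1,1=2] -> levels [9 8 7]
Step 4: flows [0->1,1->2] -> levels [8 8 8]
Step 5: flows [0=1,1=2] -> levels [8 8 8]
  -> stable (no change)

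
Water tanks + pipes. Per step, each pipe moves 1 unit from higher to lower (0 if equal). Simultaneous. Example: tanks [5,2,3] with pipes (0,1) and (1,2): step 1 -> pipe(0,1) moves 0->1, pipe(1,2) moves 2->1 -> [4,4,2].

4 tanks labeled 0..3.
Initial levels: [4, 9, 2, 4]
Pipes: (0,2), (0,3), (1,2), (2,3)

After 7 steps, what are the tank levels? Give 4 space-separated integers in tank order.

Step 1: flows [0->2,0=3,1->2,3->2] -> levels [3 8 5 3]
Step 2: flows [2->0,0=3,1->2,2->3] -> levels [4 7 4 4]
Step 3: flows [0=2,0=3,1->2,2=3] -> levels [4 6 5 4]
Step 4: flows [2->0,0=3,1->2,2->3] -> levels [5 5 4 5]
Step 5: flows [0->2,0=3,1->2,3->2] -> levels [4 4 7 4]
Step 6: flows [2->0,0=3,2->1,2->3] -> levels [5 5 4 5]
  -> period-2 cycle: step 6 state = step 4 state
  -> state at step 7: (7-4) mod 2 = 1, same as step 5 -> [4 4 7 4]

Answer: 4 4 7 4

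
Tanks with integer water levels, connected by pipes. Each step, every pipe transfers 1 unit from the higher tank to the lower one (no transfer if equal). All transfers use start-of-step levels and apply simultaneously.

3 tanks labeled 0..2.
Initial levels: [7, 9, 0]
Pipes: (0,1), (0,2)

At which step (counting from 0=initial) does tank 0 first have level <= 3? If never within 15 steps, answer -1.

Answer: -1

Derivation:
Step 1: flows [1->0,0->2] -> levels [7 8 1]
Step 2: flows [1->0,0->2] -> levels [7 7 2]
Step 3: flows [0=1,0->2] -> levels [6 7 3]
Step 4: flows [1->0,0->2] -> levels [6 6 4]
Step 5: flows [0=1,0->2] -> levels [5 6 5]
Step 6: flows [1->0,0=2] -> levels [6 5 5]
Step 7: flows [0->1,0->2] -> levels [4 6 6]
Step 8: flows [1->0,2->0] -> levels [6 5 5]
  -> period-2 cycle (repeats step 6); tank 0 never drops to <=3
Tank 0 never reaches <=3 within 15 steps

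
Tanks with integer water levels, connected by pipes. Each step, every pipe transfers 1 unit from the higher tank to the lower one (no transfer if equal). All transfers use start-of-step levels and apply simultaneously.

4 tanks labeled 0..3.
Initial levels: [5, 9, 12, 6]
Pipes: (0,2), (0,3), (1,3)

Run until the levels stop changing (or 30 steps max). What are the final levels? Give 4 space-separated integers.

Step 1: flows [2->0,3->0,1->3] -> levels [7 8 11 6]
Step 2: flows [2->0,0->3,1->3] -> levels [7 7 10 8]
Step 3: flows [2->0,3->0,3->1] -> levels [9 8 9 6]
Step 4: flows [0=2,0->3,1->3] -> levels [8 7 9 8]
Step 5: flows [2->0,0=3,3->1] -> levels [9 8 8 7]
Step 6: flows [0->2,0->3,1->3] -> levels [7 7 9 9]
Step 7: flows [2->0,3->0,3->1] -> levels [9 8 8 7]
  -> period-2 cycle: step 7 state = step 5 state; never stabilizes
  -> state at step 30: (30-5) mod 2 = 1, same as step 6 -> [7 7 9 9]

Answer: 7 7 9 9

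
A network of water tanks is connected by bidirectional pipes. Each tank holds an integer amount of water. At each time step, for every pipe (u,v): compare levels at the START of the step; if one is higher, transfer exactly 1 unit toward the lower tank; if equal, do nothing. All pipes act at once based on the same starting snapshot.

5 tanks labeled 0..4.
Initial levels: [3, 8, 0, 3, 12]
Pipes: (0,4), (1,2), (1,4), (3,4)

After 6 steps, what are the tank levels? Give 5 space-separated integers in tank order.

Step 1: flows [4->0,1->2,4->1,4->3] -> levels [4 8 1 4 9]
Step 2: flows [4->0,1->2,4->1,4->3] -> levels [5 8 2 5 6]
Step 3: flows [4->0,1->2,1->4,4->3] -> levels [6 6 3 6 5]
Step 4: flows [0->4,1->2,1->4,3->4] -> levels [5 4 4 5 8]
Step 5: flows [4->0,1=2,4->1,4->3] -> levels [6 5 4 6 5]
Step 6: flows [0->4,1->2,1=4,3->4] -> levels [5 4 5 5 7]

Answer: 5 4 5 5 7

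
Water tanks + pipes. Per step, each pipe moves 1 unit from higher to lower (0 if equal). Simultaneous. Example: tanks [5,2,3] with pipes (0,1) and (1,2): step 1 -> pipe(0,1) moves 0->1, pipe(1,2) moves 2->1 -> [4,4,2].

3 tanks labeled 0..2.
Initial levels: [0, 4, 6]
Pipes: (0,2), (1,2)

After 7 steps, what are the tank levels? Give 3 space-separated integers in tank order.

Answer: 4 4 2

Derivation:
Step 1: flows [2->0,2->1] -> levels [1 5 4]
Step 2: flows [2->0,1->2] -> levels [2 4 4]
Step 3: flows [2->0,1=2] -> levels [3 4 3]
Step 4: flows [0=2,1->2] -> levels [3 3 4]
Step 5: flows [2->0,2->1] -> levels [4 4 2]
Step 6: flows [0->2,1->2] -> levels [3 3 4]
  -> period-2 cycle: step 6 state = step 4 state
  -> state at step 7: (7-4) mod 2 = 1, same as step 5 -> [4 4 2]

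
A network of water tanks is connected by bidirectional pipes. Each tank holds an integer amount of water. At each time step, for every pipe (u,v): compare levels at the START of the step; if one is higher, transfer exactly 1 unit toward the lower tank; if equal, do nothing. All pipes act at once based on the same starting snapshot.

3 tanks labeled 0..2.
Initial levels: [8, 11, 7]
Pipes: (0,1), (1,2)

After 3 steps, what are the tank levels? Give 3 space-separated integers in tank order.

Answer: 8 10 8

Derivation:
Step 1: flows [1->0,1->2] -> levels [9 9 8]
Step 2: flows [0=1,1->2] -> levels [9 8 9]
Step 3: flows [0->1,2->1] -> levels [8 10 8]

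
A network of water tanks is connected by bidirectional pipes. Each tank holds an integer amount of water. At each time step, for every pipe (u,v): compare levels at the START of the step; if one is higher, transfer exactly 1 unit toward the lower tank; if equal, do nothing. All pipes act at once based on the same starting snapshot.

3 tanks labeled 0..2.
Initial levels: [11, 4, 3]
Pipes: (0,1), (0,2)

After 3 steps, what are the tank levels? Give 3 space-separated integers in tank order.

Answer: 5 7 6

Derivation:
Step 1: flows [0->1,0->2] -> levels [9 5 4]
Step 2: flows [0->1,0->2] -> levels [7 6 5]
Step 3: flows [0->1,0->2] -> levels [5 7 6]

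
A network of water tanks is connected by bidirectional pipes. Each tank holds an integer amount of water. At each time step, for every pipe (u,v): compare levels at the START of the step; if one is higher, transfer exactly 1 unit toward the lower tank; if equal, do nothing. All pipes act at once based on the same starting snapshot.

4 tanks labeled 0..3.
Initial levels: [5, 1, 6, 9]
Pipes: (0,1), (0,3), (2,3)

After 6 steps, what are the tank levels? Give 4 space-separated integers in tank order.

Answer: 6 5 6 4

Derivation:
Step 1: flows [0->1,3->0,3->2] -> levels [5 2 7 7]
Step 2: flows [0->1,3->0,2=3] -> levels [5 3 7 6]
Step 3: flows [0->1,3->0,2->3] -> levels [5 4 6 6]
Step 4: flows [0->1,3->0,2=3] -> levels [5 5 6 5]
Step 5: flows [0=1,0=3,2->3] -> levels [5 5 5 6]
Step 6: flows [0=1,3->0,3->2] -> levels [6 5 6 4]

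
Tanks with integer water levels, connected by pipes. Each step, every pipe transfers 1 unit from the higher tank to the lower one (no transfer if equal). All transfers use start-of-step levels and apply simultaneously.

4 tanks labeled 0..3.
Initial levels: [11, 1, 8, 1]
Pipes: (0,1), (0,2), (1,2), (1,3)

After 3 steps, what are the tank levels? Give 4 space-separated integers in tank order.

Answer: 7 5 6 3

Derivation:
Step 1: flows [0->1,0->2,2->1,1=3] -> levels [9 3 8 1]
Step 2: flows [0->1,0->2,2->1,1->3] -> levels [7 4 8 2]
Step 3: flows [0->1,2->0,2->1,1->3] -> levels [7 5 6 3]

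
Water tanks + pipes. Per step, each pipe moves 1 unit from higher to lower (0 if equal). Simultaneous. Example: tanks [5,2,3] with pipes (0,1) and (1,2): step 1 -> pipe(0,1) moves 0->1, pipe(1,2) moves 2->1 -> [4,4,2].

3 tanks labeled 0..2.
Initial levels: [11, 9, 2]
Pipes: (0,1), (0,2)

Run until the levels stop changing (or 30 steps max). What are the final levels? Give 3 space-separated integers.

Answer: 8 7 7

Derivation:
Step 1: flows [0->1,0->2] -> levels [9 10 3]
Step 2: flows [1->0,0->2] -> levels [9 9 4]
Step 3: flows [0=1,0->2] -> levels [8 9 5]
Step 4: flows [1->0,0->2] -> levels [8 8 6]
Step 5: flows [0=1,0->2] -> levels [7 8 7]
Step 6: flows [1->0,0=2] -> levels [8 7 7]
Step 7: flows [0->1,0->2] -> levels [6 8 8]
Step 8: flows [1->0,2->0] -> levels [8 7 7]
  -> period-2 cycle: step 8 state = step 6 state; never stabilizes
  -> state at step 30: (30-6) mod 2 = 0, same as step 6 -> [8 7 7]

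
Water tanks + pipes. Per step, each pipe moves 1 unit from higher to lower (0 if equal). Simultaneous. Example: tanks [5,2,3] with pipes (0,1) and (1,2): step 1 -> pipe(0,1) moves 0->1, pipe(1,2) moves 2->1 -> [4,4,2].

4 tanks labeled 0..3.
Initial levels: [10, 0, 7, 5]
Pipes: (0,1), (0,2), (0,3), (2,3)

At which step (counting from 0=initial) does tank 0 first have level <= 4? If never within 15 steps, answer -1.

Step 1: flows [0->1,0->2,0->3,2->3] -> levels [7 1 7 7]
Step 2: flows [0->1,0=2,0=3,2=3] -> levels [6 2 7 7]
Step 3: flows [0->1,2->0,3->0,2=3] -> levels [7 3 6 6]
Step 4: flows [0->1,0->2,0->3,2=3] -> levels [4 4 7 7]
Tank 0 first reaches <=4 at step 4

Answer: 4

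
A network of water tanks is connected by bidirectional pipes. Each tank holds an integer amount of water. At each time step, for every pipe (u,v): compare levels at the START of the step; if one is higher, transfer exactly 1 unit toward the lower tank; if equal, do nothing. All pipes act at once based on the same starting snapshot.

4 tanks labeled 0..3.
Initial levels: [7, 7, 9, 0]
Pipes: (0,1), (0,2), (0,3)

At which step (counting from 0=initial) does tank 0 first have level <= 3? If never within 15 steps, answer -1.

Step 1: flows [0=1,2->0,0->3] -> levels [7 7 8 1]
Step 2: flows [0=1,2->0,0->3] -> levels [7 7 7 2]
Step 3: flows [0=1,0=2,0->3] -> levels [6 7 7 3]
Step 4: flows [1->0,2->0,0->3] -> levels [7 6 6 4]
Step 5: flows [0->1,0->2,0->3] -> levels [4 7 7 5]
Step 6: flows [1->0,2->0,3->0] -> levels [7 6 6 4]
  -> period-2 cycle (repeats step 4); tank 0 never drops to <=3
Tank 0 never reaches <=3 within 15 steps

Answer: -1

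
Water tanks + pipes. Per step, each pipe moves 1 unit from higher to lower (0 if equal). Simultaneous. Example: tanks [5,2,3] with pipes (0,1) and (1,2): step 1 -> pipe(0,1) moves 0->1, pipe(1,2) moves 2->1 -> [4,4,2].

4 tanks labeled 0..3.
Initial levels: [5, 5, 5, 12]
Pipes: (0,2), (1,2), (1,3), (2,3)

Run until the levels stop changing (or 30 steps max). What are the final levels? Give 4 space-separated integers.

Answer: 7 7 5 8

Derivation:
Step 1: flows [0=2,1=2,3->1,3->2] -> levels [5 6 6 10]
Step 2: flows [2->0,1=2,3->1,3->2] -> levels [6 7 6 8]
Step 3: flows [0=2,1->2,3->1,3->2] -> levels [6 7 8 6]
Step 4: flows [2->0,2->1,1->3,2->3] -> levels [7 7 5 8]
Step 5: flows [0->2,1->2,3->1,3->2] -> levels [6 7 8 6]
  -> period-2 cycle: step 5 state = step 3 state; never stabilizes
  -> state at step 30: (30-3) mod 2 = 1, same as step 4 -> [7 7 5 8]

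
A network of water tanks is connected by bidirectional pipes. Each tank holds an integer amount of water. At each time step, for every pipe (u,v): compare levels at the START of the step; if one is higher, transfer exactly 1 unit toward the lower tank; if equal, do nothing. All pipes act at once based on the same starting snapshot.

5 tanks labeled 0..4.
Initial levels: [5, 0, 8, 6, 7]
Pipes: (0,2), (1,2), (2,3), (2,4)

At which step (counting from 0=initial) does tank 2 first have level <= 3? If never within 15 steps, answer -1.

Answer: 5

Derivation:
Step 1: flows [2->0,2->1,2->3,2->4] -> levels [6 1 4 7 8]
Step 2: flows [0->2,2->1,3->2,4->2] -> levels [5 2 6 6 7]
Step 3: flows [2->0,2->1,2=3,4->2] -> levels [6 3 5 6 6]
Step 4: flows [0->2,2->1,3->2,4->2] -> levels [5 4 7 5 5]
Step 5: flows [2->0,2->1,2->3,2->4] -> levels [6 5 3 6 6]
Tank 2 first reaches <=3 at step 5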